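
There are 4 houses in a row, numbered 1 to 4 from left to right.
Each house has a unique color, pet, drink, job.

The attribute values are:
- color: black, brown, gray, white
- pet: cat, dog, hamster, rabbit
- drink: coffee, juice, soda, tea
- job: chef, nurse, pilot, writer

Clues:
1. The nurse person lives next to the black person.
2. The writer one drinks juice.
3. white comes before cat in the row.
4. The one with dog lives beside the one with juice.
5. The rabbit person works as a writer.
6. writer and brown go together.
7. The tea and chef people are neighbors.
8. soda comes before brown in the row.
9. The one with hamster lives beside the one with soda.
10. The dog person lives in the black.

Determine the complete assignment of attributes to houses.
Solution:

House | Color | Pet | Drink | Job
---------------------------------
  1   | white | hamster | tea | nurse
  2   | black | dog | soda | chef
  3   | brown | rabbit | juice | writer
  4   | gray | cat | coffee | pilot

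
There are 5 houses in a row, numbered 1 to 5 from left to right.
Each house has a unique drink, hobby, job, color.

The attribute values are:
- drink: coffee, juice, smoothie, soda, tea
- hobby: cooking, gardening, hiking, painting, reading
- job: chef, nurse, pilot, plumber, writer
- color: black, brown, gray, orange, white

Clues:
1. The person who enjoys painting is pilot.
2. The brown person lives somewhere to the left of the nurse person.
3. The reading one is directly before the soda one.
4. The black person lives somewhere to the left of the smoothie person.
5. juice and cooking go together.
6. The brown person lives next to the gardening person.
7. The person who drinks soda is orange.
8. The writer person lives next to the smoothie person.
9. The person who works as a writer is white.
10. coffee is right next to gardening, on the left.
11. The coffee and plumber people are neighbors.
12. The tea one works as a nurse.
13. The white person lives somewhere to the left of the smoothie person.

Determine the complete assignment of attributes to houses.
Solution:

House | Drink | Hobby | Job | Color
-----------------------------------
  1   | coffee | reading | chef | brown
  2   | soda | gardening | plumber | orange
  3   | tea | hiking | nurse | black
  4   | juice | cooking | writer | white
  5   | smoothie | painting | pilot | gray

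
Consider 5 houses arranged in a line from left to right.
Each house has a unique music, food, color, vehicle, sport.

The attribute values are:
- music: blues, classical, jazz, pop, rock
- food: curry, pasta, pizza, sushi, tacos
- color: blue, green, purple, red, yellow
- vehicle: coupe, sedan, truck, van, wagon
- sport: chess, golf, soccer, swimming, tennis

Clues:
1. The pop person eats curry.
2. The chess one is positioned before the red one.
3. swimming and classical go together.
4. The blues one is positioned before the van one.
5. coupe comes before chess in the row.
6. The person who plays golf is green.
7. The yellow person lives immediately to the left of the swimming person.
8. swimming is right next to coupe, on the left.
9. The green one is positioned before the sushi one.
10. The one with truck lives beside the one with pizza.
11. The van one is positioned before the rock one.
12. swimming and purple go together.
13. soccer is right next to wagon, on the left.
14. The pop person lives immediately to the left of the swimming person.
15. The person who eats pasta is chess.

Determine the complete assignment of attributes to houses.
Solution:

House | Music | Food | Color | Vehicle | Sport
----------------------------------------------
  1   | pop | curry | yellow | truck | soccer
  2   | classical | pizza | purple | wagon | swimming
  3   | blues | tacos | green | coupe | golf
  4   | jazz | pasta | blue | van | chess
  5   | rock | sushi | red | sedan | tennis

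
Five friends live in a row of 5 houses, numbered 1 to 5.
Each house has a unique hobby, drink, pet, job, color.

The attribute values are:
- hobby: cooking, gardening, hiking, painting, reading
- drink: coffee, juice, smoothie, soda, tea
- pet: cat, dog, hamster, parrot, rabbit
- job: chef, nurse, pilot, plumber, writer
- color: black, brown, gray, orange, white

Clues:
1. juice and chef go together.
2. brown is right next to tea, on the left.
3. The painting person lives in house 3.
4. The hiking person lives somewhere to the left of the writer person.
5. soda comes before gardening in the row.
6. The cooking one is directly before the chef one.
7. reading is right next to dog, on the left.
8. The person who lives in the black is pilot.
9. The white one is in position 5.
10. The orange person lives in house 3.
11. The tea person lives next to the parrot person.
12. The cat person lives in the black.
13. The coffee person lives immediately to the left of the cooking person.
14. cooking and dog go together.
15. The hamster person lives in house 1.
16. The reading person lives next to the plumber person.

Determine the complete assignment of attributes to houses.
Solution:

House | Hobby | Drink | Pet | Job | Color
-----------------------------------------
  1   | reading | coffee | hamster | nurse | brown
  2   | cooking | tea | dog | plumber | gray
  3   | painting | juice | parrot | chef | orange
  4   | hiking | soda | cat | pilot | black
  5   | gardening | smoothie | rabbit | writer | white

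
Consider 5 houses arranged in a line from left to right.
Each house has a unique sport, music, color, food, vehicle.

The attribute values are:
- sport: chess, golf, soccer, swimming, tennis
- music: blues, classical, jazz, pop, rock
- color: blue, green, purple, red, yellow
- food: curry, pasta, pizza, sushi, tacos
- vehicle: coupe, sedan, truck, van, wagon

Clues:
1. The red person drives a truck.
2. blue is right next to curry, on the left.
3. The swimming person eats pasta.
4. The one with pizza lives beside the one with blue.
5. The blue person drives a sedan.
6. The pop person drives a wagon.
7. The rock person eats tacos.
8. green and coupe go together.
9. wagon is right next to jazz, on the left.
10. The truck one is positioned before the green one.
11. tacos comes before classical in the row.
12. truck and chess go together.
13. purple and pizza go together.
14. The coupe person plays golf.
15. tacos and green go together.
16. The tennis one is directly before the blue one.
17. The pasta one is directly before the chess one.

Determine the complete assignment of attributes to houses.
Solution:

House | Sport | Music | Color | Food | Vehicle
----------------------------------------------
  1   | tennis | pop | purple | pizza | wagon
  2   | swimming | jazz | blue | pasta | sedan
  3   | chess | blues | red | curry | truck
  4   | golf | rock | green | tacos | coupe
  5   | soccer | classical | yellow | sushi | van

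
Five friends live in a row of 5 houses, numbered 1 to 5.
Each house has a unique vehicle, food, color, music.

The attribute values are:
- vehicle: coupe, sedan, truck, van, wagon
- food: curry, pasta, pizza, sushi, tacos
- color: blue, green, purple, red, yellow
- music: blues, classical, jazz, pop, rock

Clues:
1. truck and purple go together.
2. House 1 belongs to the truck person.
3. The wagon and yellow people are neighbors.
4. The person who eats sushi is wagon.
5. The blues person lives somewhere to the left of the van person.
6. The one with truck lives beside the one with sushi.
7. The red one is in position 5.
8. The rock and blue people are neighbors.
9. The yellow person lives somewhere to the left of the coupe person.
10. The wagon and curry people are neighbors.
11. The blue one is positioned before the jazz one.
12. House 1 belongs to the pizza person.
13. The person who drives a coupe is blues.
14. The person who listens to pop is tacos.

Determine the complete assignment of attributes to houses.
Solution:

House | Vehicle | Food | Color | Music
--------------------------------------
  1   | truck | pizza | purple | rock
  2   | wagon | sushi | blue | classical
  3   | sedan | curry | yellow | jazz
  4   | coupe | pasta | green | blues
  5   | van | tacos | red | pop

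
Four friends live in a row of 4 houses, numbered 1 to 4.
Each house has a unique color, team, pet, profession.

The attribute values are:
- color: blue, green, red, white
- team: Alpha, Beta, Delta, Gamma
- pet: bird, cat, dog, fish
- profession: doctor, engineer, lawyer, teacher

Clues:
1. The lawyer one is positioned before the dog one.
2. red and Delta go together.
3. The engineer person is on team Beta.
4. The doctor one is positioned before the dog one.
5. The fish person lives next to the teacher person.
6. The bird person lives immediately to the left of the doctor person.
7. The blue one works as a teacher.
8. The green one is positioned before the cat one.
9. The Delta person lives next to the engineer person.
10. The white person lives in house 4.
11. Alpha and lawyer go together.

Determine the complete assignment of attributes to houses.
Solution:

House | Color | Team | Pet | Profession
---------------------------------------
  1   | green | Alpha | fish | lawyer
  2   | blue | Gamma | bird | teacher
  3   | red | Delta | cat | doctor
  4   | white | Beta | dog | engineer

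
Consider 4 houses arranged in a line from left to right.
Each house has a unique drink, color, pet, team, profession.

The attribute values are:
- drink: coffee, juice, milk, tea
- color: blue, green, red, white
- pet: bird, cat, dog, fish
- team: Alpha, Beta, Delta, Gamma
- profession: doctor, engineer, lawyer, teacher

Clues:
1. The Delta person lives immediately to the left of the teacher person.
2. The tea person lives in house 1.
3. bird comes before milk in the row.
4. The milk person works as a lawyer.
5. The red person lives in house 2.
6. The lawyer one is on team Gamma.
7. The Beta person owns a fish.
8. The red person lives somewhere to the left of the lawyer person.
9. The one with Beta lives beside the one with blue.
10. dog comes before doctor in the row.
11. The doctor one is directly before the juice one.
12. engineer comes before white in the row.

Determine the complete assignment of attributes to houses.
Solution:

House | Drink | Color | Pet | Team | Profession
-----------------------------------------------
  1   | tea | green | dog | Alpha | engineer
  2   | coffee | red | bird | Delta | doctor
  3   | juice | white | fish | Beta | teacher
  4   | milk | blue | cat | Gamma | lawyer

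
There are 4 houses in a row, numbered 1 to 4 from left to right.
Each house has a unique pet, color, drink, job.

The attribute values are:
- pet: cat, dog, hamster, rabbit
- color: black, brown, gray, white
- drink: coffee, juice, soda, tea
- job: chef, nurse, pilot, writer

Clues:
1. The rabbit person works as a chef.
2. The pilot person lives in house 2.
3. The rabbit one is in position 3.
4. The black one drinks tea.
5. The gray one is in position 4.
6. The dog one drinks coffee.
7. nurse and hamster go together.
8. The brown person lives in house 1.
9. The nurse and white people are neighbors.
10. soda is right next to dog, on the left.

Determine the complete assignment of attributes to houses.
Solution:

House | Pet | Color | Drink | Job
---------------------------------
  1   | hamster | brown | soda | nurse
  2   | dog | white | coffee | pilot
  3   | rabbit | black | tea | chef
  4   | cat | gray | juice | writer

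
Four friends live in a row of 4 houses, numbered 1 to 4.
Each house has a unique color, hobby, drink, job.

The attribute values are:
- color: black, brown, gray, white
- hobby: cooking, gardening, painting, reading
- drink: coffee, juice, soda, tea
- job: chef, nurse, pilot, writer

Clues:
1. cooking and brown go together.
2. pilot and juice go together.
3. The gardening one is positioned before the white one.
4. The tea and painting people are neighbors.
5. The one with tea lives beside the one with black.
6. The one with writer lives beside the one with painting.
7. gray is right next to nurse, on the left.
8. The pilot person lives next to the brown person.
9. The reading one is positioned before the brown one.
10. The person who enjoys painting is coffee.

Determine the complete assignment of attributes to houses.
Solution:

House | Color | Hobby | Drink | Job
-----------------------------------
  1   | gray | gardening | tea | writer
  2   | black | painting | coffee | nurse
  3   | white | reading | juice | pilot
  4   | brown | cooking | soda | chef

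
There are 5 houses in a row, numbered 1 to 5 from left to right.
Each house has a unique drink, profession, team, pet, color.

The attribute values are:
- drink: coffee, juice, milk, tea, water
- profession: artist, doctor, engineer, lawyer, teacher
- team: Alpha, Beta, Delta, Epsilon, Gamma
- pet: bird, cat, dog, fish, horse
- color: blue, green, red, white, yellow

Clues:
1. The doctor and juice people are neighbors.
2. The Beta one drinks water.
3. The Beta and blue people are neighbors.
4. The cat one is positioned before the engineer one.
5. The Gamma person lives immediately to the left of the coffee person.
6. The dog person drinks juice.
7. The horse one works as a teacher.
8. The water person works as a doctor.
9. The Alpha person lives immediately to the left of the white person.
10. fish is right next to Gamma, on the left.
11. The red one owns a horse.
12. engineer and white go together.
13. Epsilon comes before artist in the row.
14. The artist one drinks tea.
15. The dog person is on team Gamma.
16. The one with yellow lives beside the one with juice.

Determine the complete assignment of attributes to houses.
Solution:

House | Drink | Profession | Team | Pet | Color
-----------------------------------------------
  1   | water | doctor | Beta | fish | yellow
  2   | juice | lawyer | Gamma | dog | blue
  3   | coffee | teacher | Epsilon | horse | red
  4   | tea | artist | Alpha | cat | green
  5   | milk | engineer | Delta | bird | white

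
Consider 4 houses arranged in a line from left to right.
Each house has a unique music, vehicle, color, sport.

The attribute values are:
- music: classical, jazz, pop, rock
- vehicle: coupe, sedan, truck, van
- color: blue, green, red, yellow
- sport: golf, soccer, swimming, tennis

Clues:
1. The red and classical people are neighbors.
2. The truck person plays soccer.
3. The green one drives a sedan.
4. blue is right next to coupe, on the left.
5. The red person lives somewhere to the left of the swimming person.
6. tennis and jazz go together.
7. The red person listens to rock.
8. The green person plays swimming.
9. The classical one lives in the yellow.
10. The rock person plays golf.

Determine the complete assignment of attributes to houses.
Solution:

House | Music | Vehicle | Color | Sport
---------------------------------------
  1   | jazz | van | blue | tennis
  2   | rock | coupe | red | golf
  3   | classical | truck | yellow | soccer
  4   | pop | sedan | green | swimming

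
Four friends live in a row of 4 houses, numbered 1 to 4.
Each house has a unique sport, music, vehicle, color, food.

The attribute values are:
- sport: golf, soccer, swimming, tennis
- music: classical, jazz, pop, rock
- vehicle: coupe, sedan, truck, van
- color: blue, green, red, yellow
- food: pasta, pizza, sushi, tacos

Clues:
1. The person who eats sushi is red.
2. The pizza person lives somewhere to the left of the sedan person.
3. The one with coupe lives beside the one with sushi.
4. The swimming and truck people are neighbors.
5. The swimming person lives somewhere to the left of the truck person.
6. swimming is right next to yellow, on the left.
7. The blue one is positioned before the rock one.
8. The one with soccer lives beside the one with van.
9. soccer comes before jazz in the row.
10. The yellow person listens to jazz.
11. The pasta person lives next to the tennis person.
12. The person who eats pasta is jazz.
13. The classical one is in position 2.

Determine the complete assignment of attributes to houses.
Solution:

House | Sport | Music | Vehicle | Color | Food
----------------------------------------------
  1   | soccer | pop | coupe | blue | pizza
  2   | swimming | classical | van | red | sushi
  3   | golf | jazz | truck | yellow | pasta
  4   | tennis | rock | sedan | green | tacos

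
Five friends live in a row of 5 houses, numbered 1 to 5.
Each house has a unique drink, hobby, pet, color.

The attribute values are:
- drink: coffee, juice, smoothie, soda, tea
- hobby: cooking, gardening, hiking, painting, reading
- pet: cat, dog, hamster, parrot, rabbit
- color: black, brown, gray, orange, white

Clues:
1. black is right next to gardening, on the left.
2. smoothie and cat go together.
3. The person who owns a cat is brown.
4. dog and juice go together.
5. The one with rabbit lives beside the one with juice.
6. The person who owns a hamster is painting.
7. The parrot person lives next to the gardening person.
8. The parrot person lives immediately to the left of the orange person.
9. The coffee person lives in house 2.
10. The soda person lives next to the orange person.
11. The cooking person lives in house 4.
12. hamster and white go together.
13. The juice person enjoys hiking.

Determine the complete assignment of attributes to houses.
Solution:

House | Drink | Hobby | Pet | Color
-----------------------------------
  1   | soda | reading | parrot | black
  2   | coffee | gardening | rabbit | orange
  3   | juice | hiking | dog | gray
  4   | smoothie | cooking | cat | brown
  5   | tea | painting | hamster | white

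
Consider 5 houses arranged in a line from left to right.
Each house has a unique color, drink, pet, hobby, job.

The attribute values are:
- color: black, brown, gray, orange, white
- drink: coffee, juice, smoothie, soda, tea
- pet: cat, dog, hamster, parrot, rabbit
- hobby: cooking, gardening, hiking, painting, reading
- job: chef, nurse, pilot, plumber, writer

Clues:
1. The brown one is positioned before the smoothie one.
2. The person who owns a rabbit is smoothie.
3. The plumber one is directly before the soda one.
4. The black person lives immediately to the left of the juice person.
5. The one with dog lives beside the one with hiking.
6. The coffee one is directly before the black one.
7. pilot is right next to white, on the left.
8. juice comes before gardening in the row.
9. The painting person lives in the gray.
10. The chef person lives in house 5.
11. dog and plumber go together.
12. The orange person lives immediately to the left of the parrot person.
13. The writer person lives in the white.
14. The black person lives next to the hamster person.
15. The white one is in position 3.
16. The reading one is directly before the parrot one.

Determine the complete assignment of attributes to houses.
Solution:

House | Color | Drink | Pet | Hobby | Job
-----------------------------------------
  1   | orange | coffee | dog | reading | plumber
  2   | black | soda | parrot | hiking | pilot
  3   | white | juice | hamster | cooking | writer
  4   | brown | tea | cat | gardening | nurse
  5   | gray | smoothie | rabbit | painting | chef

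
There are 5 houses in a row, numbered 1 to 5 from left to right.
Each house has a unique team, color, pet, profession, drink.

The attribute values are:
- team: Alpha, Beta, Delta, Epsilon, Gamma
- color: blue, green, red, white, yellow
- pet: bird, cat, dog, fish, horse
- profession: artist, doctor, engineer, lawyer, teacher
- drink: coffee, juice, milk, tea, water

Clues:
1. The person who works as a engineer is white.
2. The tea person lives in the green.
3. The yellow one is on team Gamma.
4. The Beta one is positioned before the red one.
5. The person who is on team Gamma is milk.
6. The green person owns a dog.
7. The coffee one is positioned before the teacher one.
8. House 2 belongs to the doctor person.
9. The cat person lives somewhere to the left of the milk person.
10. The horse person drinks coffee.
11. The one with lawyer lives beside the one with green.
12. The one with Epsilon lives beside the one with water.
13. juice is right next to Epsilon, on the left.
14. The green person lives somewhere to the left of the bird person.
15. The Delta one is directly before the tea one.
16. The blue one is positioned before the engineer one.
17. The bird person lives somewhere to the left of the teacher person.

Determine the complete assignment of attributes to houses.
Solution:

House | Team | Color | Pet | Profession | Drink
-----------------------------------------------
  1   | Delta | blue | cat | lawyer | juice
  2   | Epsilon | green | dog | doctor | tea
  3   | Beta | white | bird | engineer | water
  4   | Alpha | red | horse | artist | coffee
  5   | Gamma | yellow | fish | teacher | milk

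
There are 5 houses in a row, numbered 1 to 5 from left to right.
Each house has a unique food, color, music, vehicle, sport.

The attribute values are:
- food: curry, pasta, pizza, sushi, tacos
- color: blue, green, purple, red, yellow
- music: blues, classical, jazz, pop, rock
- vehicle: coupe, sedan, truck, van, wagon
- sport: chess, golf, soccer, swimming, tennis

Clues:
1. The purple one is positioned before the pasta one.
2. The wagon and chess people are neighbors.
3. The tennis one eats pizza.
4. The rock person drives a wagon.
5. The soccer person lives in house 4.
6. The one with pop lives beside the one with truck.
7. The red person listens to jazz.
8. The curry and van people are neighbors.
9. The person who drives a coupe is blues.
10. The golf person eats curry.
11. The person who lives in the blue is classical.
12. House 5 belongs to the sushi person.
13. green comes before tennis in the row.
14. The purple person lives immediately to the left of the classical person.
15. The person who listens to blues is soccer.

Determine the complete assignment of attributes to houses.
Solution:

House | Food | Color | Music | Vehicle | Sport
----------------------------------------------
  1   | curry | green | rock | wagon | golf
  2   | tacos | purple | pop | van | chess
  3   | pizza | blue | classical | truck | tennis
  4   | pasta | yellow | blues | coupe | soccer
  5   | sushi | red | jazz | sedan | swimming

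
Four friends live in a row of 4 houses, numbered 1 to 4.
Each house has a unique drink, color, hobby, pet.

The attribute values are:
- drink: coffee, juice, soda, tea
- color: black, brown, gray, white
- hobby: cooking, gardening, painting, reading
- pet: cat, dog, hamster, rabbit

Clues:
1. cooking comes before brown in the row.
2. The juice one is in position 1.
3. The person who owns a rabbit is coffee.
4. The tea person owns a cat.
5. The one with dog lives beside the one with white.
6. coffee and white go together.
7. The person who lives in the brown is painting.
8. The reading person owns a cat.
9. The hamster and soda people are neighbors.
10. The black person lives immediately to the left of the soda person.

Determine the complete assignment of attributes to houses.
Solution:

House | Drink | Color | Hobby | Pet
-----------------------------------
  1   | juice | black | cooking | hamster
  2   | soda | brown | painting | dog
  3   | coffee | white | gardening | rabbit
  4   | tea | gray | reading | cat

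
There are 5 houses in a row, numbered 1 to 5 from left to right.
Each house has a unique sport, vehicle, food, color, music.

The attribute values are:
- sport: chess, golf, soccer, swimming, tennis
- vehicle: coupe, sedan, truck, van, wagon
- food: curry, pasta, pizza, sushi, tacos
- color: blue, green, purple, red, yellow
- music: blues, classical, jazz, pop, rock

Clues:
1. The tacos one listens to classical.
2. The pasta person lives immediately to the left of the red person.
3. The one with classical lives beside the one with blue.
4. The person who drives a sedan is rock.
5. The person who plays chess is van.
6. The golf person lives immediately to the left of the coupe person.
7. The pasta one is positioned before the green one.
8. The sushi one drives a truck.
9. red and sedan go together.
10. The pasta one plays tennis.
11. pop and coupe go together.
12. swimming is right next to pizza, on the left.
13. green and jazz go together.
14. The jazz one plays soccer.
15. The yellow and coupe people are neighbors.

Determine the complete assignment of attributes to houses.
Solution:

House | Sport | Vehicle | Food | Color | Music
----------------------------------------------
  1   | golf | wagon | tacos | yellow | classical
  2   | tennis | coupe | pasta | blue | pop
  3   | swimming | sedan | curry | red | rock
  4   | chess | van | pizza | purple | blues
  5   | soccer | truck | sushi | green | jazz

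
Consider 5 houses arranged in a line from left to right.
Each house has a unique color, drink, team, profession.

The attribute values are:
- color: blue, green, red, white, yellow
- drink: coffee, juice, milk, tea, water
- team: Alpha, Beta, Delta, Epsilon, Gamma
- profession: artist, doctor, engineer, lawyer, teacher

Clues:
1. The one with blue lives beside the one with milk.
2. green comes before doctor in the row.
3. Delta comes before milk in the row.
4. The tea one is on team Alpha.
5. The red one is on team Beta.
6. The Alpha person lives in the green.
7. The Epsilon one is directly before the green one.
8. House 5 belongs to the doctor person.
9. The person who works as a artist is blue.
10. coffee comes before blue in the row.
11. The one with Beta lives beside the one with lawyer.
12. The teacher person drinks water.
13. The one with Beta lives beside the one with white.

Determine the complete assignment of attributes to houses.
Solution:

House | Color | Drink | Team | Profession
-----------------------------------------
  1   | red | water | Beta | teacher
  2   | white | coffee | Epsilon | lawyer
  3   | green | tea | Alpha | engineer
  4   | blue | juice | Delta | artist
  5   | yellow | milk | Gamma | doctor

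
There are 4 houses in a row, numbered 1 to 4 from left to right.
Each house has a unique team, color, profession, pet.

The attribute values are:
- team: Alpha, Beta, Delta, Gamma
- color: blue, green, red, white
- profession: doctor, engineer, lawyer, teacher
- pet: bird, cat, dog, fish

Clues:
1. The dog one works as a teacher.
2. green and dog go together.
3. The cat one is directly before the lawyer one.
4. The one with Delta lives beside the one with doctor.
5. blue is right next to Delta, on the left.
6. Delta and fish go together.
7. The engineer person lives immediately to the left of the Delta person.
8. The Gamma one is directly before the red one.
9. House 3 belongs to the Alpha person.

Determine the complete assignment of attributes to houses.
Solution:

House | Team | Color | Profession | Pet
---------------------------------------
  1   | Gamma | blue | engineer | cat
  2   | Delta | red | lawyer | fish
  3   | Alpha | white | doctor | bird
  4   | Beta | green | teacher | dog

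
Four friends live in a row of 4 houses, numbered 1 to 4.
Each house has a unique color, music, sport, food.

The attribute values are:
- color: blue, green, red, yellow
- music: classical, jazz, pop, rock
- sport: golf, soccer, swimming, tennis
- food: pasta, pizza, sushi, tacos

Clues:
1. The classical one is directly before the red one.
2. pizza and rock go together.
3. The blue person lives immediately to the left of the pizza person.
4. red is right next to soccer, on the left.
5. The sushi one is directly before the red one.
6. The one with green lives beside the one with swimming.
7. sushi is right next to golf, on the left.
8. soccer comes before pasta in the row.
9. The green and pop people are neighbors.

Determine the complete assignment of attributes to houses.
Solution:

House | Color | Music | Sport | Food
------------------------------------
  1   | blue | classical | tennis | sushi
  2   | red | rock | golf | pizza
  3   | green | jazz | soccer | tacos
  4   | yellow | pop | swimming | pasta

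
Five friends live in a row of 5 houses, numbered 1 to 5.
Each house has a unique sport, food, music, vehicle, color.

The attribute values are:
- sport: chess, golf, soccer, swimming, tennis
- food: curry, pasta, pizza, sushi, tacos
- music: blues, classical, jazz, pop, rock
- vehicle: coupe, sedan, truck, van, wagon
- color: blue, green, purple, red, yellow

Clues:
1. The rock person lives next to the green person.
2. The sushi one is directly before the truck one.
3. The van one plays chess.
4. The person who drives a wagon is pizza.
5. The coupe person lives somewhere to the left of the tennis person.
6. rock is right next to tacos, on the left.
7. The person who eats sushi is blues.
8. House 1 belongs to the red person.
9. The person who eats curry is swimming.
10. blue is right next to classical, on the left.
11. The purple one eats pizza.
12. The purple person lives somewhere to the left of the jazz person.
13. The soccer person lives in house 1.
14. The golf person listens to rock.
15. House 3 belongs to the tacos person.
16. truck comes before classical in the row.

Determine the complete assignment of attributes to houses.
Solution:

House | Sport | Food | Music | Vehicle | Color
----------------------------------------------
  1   | soccer | sushi | blues | coupe | red
  2   | golf | pasta | rock | truck | blue
  3   | chess | tacos | classical | van | green
  4   | tennis | pizza | pop | wagon | purple
  5   | swimming | curry | jazz | sedan | yellow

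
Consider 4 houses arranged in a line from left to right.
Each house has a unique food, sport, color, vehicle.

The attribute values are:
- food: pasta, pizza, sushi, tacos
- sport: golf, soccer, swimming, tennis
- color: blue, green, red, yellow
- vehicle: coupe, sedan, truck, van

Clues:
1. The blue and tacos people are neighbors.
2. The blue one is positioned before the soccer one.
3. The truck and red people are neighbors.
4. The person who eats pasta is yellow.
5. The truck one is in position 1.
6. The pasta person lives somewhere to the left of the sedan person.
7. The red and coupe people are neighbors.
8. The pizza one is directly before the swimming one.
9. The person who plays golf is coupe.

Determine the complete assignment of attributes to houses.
Solution:

House | Food | Sport | Color | Vehicle
--------------------------------------
  1   | pizza | tennis | blue | truck
  2   | tacos | swimming | red | van
  3   | pasta | golf | yellow | coupe
  4   | sushi | soccer | green | sedan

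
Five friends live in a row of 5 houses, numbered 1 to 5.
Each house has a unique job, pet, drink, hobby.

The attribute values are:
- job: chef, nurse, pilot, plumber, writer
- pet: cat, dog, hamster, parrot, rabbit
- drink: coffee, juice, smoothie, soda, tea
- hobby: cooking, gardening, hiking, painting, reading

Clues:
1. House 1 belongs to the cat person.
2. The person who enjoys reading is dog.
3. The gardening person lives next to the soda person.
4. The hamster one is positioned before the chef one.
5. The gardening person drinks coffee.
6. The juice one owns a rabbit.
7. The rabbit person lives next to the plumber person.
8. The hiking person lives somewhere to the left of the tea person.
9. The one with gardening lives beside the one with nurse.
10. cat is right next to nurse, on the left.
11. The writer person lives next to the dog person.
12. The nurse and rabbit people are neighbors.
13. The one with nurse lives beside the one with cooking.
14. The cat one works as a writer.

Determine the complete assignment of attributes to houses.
Solution:

House | Job | Pet | Drink | Hobby
---------------------------------
  1   | writer | cat | coffee | gardening
  2   | nurse | dog | soda | reading
  3   | pilot | rabbit | juice | cooking
  4   | plumber | hamster | smoothie | hiking
  5   | chef | parrot | tea | painting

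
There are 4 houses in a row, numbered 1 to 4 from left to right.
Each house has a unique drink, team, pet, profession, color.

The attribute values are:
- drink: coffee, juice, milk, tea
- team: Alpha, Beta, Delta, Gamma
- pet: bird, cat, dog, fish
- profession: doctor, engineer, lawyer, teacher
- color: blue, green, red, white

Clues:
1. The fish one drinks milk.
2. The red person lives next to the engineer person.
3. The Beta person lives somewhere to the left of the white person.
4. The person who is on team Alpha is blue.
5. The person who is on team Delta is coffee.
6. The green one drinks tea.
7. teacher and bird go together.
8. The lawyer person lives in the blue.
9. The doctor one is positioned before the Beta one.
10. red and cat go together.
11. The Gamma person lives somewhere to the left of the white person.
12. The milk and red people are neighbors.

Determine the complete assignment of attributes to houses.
Solution:

House | Drink | Team | Pet | Profession | Color
-----------------------------------------------
  1   | milk | Alpha | fish | lawyer | blue
  2   | juice | Gamma | cat | doctor | red
  3   | tea | Beta | dog | engineer | green
  4   | coffee | Delta | bird | teacher | white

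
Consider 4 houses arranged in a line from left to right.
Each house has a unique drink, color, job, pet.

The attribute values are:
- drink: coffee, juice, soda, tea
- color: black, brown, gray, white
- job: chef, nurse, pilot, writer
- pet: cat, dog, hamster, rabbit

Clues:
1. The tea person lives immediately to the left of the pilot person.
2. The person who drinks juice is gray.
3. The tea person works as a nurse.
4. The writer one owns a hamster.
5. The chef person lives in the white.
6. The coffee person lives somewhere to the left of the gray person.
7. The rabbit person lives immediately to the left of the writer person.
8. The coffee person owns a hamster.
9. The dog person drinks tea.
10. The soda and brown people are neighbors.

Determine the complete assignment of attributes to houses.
Solution:

House | Drink | Color | Job | Pet
---------------------------------
  1   | soda | white | chef | rabbit
  2   | coffee | brown | writer | hamster
  3   | tea | black | nurse | dog
  4   | juice | gray | pilot | cat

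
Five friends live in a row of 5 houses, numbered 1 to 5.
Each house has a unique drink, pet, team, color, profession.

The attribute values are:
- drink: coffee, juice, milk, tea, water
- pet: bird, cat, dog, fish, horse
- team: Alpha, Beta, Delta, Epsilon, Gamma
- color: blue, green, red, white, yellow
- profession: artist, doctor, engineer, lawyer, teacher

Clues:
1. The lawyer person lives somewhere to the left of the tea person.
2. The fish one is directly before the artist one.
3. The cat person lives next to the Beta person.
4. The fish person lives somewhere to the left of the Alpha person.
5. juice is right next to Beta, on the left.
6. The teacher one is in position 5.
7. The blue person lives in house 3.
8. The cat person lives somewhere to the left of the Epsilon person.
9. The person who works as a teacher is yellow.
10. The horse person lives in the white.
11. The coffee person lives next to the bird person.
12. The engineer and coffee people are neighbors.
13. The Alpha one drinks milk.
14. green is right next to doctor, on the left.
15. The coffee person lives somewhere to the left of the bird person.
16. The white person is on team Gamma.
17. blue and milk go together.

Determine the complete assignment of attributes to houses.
Solution:

House | Drink | Pet | Team | Color | Profession
-----------------------------------------------
  1   | juice | cat | Delta | green | engineer
  2   | coffee | fish | Beta | red | doctor
  3   | milk | bird | Alpha | blue | artist
  4   | water | horse | Gamma | white | lawyer
  5   | tea | dog | Epsilon | yellow | teacher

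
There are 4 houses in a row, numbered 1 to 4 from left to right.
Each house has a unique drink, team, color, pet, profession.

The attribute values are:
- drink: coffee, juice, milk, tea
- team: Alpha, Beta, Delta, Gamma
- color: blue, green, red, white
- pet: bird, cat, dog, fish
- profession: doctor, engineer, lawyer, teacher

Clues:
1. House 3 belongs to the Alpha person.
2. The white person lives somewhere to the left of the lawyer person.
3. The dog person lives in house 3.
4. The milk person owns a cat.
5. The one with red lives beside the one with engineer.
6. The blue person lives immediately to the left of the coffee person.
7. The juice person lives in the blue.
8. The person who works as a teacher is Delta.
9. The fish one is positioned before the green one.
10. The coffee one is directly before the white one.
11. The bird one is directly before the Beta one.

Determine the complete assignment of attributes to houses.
Solution:

House | Drink | Team | Color | Pet | Profession
-----------------------------------------------
  1   | juice | Delta | blue | bird | teacher
  2   | coffee | Beta | red | fish | doctor
  3   | tea | Alpha | white | dog | engineer
  4   | milk | Gamma | green | cat | lawyer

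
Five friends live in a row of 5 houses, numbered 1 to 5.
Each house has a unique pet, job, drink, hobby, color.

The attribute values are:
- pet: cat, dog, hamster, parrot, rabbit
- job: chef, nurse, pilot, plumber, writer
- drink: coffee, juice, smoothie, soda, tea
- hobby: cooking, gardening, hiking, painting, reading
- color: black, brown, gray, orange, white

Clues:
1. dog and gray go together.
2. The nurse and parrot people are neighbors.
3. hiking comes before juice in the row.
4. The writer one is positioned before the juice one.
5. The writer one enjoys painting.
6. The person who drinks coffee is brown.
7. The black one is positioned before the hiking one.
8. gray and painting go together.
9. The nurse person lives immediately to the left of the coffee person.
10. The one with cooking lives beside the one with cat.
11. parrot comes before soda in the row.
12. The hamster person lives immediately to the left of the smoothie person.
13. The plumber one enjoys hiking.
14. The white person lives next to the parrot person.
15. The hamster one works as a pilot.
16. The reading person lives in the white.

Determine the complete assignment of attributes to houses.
Solution:

House | Pet | Job | Drink | Hobby | Color
-----------------------------------------
  1   | hamster | pilot | tea | cooking | black
  2   | cat | nurse | smoothie | reading | white
  3   | parrot | plumber | coffee | hiking | brown
  4   | dog | writer | soda | painting | gray
  5   | rabbit | chef | juice | gardening | orange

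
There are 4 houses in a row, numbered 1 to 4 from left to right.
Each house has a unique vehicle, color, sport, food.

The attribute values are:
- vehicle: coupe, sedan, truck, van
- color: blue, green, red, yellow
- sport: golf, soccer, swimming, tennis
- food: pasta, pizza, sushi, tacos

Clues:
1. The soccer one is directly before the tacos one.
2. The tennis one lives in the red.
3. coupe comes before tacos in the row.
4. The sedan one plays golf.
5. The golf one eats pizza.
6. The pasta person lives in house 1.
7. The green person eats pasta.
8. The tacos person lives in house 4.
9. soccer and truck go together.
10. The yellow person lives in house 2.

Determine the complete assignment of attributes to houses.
Solution:

House | Vehicle | Color | Sport | Food
--------------------------------------
  1   | coupe | green | swimming | pasta
  2   | sedan | yellow | golf | pizza
  3   | truck | blue | soccer | sushi
  4   | van | red | tennis | tacos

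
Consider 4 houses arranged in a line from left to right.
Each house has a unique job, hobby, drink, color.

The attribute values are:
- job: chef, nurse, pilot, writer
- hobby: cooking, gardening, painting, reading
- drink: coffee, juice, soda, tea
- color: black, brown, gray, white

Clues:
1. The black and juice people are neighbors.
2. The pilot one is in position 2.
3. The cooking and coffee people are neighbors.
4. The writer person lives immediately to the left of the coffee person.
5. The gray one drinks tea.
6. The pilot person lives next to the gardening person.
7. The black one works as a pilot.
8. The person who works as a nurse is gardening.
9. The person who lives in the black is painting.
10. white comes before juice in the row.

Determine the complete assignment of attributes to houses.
Solution:

House | Job | Hobby | Drink | Color
-----------------------------------
  1   | writer | cooking | soda | white
  2   | pilot | painting | coffee | black
  3   | nurse | gardening | juice | brown
  4   | chef | reading | tea | gray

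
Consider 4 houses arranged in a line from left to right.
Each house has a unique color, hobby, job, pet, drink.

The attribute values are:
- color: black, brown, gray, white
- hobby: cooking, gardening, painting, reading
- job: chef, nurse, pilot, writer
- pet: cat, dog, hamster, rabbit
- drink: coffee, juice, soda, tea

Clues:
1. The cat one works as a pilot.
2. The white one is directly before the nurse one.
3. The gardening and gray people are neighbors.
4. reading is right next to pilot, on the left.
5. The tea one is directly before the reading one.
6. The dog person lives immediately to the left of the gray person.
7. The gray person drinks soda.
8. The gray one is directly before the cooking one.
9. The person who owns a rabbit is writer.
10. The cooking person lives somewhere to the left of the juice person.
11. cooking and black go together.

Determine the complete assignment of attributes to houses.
Solution:

House | Color | Hobby | Job | Pet | Drink
-----------------------------------------
  1   | white | gardening | chef | dog | tea
  2   | gray | reading | nurse | hamster | soda
  3   | black | cooking | pilot | cat | coffee
  4   | brown | painting | writer | rabbit | juice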